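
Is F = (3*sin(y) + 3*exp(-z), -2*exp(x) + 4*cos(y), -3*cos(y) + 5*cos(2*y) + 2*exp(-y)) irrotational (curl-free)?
No, ∇×F = (((3 - 20*cos(y))*exp(y)*sin(y) - 2)*exp(-y), -3*exp(-z), -2*exp(x) - 3*cos(y))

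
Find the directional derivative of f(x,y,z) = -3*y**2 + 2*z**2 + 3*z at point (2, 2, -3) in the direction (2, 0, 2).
-9*sqrt(2)/2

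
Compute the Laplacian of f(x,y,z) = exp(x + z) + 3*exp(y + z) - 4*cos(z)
2*exp(x + z) + 6*exp(y + z) + 4*cos(z)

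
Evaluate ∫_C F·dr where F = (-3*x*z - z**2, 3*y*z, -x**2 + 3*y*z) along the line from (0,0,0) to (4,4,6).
64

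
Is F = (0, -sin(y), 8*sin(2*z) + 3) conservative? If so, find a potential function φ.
Yes, F is conservative. φ = 3*z + cos(y) - 4*cos(2*z)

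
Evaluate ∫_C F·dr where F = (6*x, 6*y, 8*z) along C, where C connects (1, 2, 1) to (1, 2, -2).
12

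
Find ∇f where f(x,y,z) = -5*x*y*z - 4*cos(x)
(-5*y*z + 4*sin(x), -5*x*z, -5*x*y)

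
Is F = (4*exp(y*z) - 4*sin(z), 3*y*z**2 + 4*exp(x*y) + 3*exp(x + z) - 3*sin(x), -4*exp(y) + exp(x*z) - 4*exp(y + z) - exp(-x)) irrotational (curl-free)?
No, ∇×F = (-6*y*z - 4*exp(y) - 3*exp(x + z) - 4*exp(y + z), 4*y*exp(y*z) - z*exp(x*z) - 4*cos(z) - exp(-x), 4*y*exp(x*y) - 4*z*exp(y*z) + 3*exp(x + z) - 3*cos(x))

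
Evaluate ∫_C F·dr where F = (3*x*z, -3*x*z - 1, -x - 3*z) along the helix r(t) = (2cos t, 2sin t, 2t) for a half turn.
6*pi*(1 - 2*pi)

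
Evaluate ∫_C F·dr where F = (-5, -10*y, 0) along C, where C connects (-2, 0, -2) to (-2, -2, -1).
-20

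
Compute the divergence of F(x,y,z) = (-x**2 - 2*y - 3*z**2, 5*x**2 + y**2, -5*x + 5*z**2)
-2*x + 2*y + 10*z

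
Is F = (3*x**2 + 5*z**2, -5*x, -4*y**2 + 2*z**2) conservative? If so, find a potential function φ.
No, ∇×F = (-8*y, 10*z, -5) ≠ 0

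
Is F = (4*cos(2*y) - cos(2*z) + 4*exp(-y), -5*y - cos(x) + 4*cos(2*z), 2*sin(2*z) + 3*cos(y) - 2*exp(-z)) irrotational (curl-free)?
No, ∇×F = (-3*sin(y) + 8*sin(2*z), 2*sin(2*z), sin(x) + 8*sin(2*y) + 4*exp(-y))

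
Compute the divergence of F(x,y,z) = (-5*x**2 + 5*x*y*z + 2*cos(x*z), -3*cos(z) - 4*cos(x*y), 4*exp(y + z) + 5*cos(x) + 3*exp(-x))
4*x*sin(x*y) - 10*x + 5*y*z - 2*z*sin(x*z) + 4*exp(y + z)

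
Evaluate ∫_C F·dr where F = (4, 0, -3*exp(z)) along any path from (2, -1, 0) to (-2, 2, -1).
-13 - 3*exp(-1)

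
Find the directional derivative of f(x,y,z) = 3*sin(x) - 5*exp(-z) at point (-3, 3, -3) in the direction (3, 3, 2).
sqrt(22)*(9*cos(3) + 10*exp(3))/22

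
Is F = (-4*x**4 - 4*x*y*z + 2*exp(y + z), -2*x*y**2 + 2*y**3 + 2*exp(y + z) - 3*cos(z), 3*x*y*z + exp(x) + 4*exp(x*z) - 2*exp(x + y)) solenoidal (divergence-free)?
No, ∇·F = -16*x**3 - x*y + 4*x*exp(x*z) + 6*y**2 - 4*y*z + 2*exp(y + z)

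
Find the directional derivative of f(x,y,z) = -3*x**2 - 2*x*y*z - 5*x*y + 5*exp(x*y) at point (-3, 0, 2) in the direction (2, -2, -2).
2*sqrt(3)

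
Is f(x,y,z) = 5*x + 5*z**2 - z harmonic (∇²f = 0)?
No, ∇²f = 10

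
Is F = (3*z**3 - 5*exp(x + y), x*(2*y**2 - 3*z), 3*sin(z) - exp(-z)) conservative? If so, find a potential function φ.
No, ∇×F = (3*x, 9*z**2, 2*y**2 - 3*z + 5*exp(x + y)) ≠ 0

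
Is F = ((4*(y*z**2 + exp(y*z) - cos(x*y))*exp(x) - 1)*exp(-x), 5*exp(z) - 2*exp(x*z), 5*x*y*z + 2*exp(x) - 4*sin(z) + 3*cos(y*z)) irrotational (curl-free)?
No, ∇×F = (5*x*z + 2*x*exp(x*z) - 3*z*sin(y*z) - 5*exp(z), 3*y*z + 4*y*exp(y*z) - 2*exp(x), -4*x*sin(x*y) - 4*z**2 - 2*z*exp(x*z) - 4*z*exp(y*z))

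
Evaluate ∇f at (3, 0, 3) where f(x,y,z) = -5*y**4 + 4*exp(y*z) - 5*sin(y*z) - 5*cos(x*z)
(15*sin(9), -3, 15*sin(9))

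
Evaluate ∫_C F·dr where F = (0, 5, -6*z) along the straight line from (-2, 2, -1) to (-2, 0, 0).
-7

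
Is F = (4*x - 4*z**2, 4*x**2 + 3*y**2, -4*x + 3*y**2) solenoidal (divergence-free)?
No, ∇·F = 6*y + 4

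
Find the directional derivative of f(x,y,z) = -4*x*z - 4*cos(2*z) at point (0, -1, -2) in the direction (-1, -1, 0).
-4*sqrt(2)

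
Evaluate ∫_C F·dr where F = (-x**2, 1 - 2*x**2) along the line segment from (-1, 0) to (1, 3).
1/3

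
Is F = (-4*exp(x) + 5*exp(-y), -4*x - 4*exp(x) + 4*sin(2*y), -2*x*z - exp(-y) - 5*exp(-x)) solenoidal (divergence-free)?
No, ∇·F = -2*x - 4*exp(x) + 8*cos(2*y)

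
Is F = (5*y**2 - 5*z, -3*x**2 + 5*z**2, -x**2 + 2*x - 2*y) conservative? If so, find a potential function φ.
No, ∇×F = (-10*z - 2, 2*x - 7, -6*x - 10*y) ≠ 0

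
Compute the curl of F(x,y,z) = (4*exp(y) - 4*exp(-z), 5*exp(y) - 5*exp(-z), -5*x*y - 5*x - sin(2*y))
(-5*x - 2*cos(2*y) - 5*exp(-z), 5*y + 5 + 4*exp(-z), -4*exp(y))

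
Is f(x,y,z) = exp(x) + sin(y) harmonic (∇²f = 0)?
No, ∇²f = exp(x) - sin(y)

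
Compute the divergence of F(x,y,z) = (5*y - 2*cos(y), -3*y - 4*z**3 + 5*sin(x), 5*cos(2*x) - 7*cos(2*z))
14*sin(2*z) - 3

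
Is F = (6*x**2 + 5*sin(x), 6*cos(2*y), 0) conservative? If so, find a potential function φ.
Yes, F is conservative. φ = 2*x**3 + 3*sin(2*y) - 5*cos(x)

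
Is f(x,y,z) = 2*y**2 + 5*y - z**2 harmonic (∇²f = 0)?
No, ∇²f = 2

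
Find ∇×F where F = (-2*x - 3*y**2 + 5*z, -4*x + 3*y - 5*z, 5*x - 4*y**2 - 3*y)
(2 - 8*y, 0, 6*y - 4)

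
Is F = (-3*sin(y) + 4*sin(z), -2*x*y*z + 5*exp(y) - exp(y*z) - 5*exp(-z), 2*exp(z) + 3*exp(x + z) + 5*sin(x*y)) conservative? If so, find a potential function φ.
No, ∇×F = (2*x*y + 5*x*cos(x*y) + y*exp(y*z) - 5*exp(-z), -5*y*cos(x*y) - 3*exp(x + z) + 4*cos(z), -2*y*z + 3*cos(y)) ≠ 0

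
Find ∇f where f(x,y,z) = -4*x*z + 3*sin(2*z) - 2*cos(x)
(-4*z + 2*sin(x), 0, -4*x + 6*cos(2*z))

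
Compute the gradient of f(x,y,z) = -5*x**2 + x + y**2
(1 - 10*x, 2*y, 0)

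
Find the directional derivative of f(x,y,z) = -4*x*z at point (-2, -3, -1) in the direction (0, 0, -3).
-8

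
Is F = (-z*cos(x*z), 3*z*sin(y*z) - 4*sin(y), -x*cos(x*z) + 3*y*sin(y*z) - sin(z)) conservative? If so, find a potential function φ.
Yes, F is conservative. φ = -sin(x*z) + 4*cos(y) + cos(z) - 3*cos(y*z)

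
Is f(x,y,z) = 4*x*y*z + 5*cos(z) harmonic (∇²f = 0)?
No, ∇²f = -5*cos(z)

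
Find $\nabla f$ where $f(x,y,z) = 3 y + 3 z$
(0, 3, 3)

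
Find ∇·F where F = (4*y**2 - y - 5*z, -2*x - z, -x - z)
-1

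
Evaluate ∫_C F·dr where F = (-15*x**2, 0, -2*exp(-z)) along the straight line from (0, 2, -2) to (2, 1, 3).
-40 - 2*exp(2) + 2*exp(-3)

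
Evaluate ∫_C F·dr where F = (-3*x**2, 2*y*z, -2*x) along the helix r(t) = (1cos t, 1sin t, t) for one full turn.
-pi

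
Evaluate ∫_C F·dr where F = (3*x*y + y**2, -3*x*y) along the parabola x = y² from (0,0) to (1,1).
19/20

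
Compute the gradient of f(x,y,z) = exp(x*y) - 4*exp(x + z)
(y*exp(x*y) - 4*exp(x + z), x*exp(x*y), -4*exp(x + z))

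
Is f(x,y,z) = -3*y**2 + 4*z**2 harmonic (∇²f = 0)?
No, ∇²f = 2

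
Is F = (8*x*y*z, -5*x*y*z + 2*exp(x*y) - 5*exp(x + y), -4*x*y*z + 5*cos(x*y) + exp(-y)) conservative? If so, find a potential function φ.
No, ∇×F = ((x*(5*y - 4*z - 5*sin(x*y))*exp(y) - 1)*exp(-y), y*(8*x + 4*z + 5*sin(x*y)), -8*x*z - 5*y*z + 2*y*exp(x*y) - 5*exp(x + y)) ≠ 0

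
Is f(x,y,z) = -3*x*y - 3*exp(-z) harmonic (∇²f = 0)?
No, ∇²f = -3*exp(-z)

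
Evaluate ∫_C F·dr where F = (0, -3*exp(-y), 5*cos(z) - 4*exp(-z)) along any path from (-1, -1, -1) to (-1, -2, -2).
-7*E - 5*sin(2) + 5*sin(1) + 7*exp(2)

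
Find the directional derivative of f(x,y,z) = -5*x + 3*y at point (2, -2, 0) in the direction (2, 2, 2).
-2*sqrt(3)/3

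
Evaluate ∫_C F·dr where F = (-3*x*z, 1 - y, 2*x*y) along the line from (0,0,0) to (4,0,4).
-64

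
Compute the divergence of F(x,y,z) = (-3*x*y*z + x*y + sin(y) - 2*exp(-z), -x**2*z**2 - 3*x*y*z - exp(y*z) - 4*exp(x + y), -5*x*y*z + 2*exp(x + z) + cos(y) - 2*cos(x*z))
-5*x*y - 3*x*z + 2*x*sin(x*z) - 3*y*z + y - z*exp(y*z) - 4*exp(x + y) + 2*exp(x + z)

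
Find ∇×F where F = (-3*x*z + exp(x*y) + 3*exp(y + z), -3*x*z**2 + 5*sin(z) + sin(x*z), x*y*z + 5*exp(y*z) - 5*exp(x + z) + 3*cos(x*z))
(7*x*z - x*cos(x*z) + 5*z*exp(y*z) - 5*cos(z), -3*x - y*z + 3*z*sin(x*z) + 5*exp(x + z) + 3*exp(y + z), -x*exp(x*y) - 3*z**2 + z*cos(x*z) - 3*exp(y + z))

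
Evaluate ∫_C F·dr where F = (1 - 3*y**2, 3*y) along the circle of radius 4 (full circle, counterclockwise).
0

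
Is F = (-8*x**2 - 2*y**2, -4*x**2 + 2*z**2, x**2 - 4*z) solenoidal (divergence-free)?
No, ∇·F = -16*x - 4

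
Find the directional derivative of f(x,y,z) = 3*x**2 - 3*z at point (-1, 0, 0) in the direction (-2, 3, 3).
3*sqrt(22)/22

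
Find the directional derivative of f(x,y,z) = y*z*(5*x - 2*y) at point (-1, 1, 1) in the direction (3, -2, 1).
13*sqrt(14)/7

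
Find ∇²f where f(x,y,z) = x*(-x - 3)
-2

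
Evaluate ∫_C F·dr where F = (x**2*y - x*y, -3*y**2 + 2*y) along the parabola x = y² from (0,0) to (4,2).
692/35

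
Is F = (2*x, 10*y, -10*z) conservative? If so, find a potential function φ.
Yes, F is conservative. φ = x**2 + 5*y**2 - 5*z**2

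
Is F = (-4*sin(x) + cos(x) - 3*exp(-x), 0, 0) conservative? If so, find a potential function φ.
Yes, F is conservative. φ = sin(x) + 4*cos(x) + 3*exp(-x)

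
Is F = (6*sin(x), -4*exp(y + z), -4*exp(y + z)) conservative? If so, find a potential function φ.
Yes, F is conservative. φ = -4*exp(y + z) - 6*cos(x)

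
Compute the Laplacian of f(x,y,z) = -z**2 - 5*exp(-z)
-2 - 5*exp(-z)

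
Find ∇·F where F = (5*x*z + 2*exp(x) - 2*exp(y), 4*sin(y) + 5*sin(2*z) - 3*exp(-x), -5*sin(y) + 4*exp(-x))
5*z + 2*exp(x) + 4*cos(y)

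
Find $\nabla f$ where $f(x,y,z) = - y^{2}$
(0, -2*y, 0)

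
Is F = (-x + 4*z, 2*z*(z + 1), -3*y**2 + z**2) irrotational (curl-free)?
No, ∇×F = (-6*y - 4*z - 2, 4, 0)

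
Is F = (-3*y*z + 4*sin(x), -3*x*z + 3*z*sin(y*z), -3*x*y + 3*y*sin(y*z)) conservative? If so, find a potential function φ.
Yes, F is conservative. φ = -3*x*y*z - 4*cos(x) - 3*cos(y*z)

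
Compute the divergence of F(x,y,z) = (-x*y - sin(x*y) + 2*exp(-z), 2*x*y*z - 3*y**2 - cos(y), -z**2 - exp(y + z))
2*x*z - y*cos(x*y) - 7*y - 2*z - exp(y + z) + sin(y)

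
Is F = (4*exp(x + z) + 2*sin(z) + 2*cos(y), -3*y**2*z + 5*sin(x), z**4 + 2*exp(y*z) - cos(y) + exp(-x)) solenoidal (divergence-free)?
No, ∇·F = -6*y*z + 2*y*exp(y*z) + 4*z**3 + 4*exp(x + z)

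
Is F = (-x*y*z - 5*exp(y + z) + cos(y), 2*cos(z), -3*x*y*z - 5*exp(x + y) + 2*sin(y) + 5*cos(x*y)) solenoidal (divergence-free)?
No, ∇·F = y*(-3*x - z)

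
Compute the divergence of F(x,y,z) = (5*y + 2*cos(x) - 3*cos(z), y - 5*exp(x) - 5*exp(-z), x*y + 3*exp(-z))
-2*sin(x) + 1 - 3*exp(-z)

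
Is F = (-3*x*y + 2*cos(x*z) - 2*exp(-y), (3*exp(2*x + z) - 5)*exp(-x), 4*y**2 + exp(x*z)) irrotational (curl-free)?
No, ∇×F = (8*y - 3*exp(x + z), -2*x*sin(x*z) - z*exp(x*z), 3*x + 3*exp(x + z) - 2*exp(-y) + 5*exp(-x))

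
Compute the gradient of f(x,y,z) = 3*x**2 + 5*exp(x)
(6*x + 5*exp(x), 0, 0)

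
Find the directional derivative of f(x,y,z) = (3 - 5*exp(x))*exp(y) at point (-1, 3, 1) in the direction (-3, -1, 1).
sqrt(11)*(20 - 3*E)*exp(2)/11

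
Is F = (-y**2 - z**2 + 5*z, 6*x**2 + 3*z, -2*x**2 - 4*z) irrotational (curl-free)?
No, ∇×F = (-3, 4*x - 2*z + 5, 12*x + 2*y)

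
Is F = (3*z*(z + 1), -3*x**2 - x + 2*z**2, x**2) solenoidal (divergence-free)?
Yes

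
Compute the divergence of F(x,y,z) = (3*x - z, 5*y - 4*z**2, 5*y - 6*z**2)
8 - 12*z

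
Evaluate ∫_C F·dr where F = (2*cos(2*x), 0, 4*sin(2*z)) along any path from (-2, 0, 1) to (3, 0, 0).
-2 + 2*cos(2) + sin(4) + sin(6)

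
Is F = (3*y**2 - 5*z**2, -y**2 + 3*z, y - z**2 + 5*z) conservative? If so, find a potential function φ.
No, ∇×F = (-2, -10*z, -6*y) ≠ 0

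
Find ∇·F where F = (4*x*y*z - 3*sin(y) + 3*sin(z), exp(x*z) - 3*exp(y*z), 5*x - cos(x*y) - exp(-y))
z*(4*y - 3*exp(y*z))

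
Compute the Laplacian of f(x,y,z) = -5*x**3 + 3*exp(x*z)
3*x**2*exp(x*z) - 30*x + 3*z**2*exp(x*z)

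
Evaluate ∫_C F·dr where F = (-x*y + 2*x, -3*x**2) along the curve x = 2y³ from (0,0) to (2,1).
4/7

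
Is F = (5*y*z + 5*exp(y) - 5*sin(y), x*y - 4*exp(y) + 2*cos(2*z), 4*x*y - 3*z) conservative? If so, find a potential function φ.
No, ∇×F = (4*x + 4*sin(2*z), y, y - 5*z - 5*exp(y) + 5*cos(y)) ≠ 0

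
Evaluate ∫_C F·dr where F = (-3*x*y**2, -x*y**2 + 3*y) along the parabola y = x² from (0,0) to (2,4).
-312/7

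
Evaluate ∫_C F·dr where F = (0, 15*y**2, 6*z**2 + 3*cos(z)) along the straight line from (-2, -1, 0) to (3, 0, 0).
5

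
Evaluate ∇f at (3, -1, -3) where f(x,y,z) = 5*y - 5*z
(0, 5, -5)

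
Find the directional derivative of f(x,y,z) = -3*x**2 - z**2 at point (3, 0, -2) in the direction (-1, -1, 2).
13*sqrt(6)/3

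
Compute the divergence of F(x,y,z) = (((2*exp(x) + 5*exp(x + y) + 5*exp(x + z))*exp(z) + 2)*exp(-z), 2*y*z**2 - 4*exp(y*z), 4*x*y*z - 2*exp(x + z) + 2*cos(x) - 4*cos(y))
4*x*y + 2*z**2 - 4*z*exp(y*z) + 2*exp(x) + 5*exp(x + y) + 3*exp(x + z)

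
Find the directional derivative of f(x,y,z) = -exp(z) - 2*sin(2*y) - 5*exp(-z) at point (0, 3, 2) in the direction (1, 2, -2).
2*(-4*exp(2)*cos(6) - 5 + exp(4))*exp(-2)/3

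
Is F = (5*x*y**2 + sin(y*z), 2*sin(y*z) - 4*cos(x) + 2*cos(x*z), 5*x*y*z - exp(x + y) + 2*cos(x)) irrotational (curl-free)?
No, ∇×F = (5*x*z + 2*x*sin(x*z) - 2*y*cos(y*z) - exp(x + y), -5*y*z + y*cos(y*z) + exp(x + y) + 2*sin(x), -10*x*y - 2*z*sin(x*z) - z*cos(y*z) + 4*sin(x))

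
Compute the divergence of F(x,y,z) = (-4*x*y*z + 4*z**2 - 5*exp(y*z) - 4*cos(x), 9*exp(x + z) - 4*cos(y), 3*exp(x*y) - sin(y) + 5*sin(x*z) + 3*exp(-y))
5*x*cos(x*z) - 4*y*z + 4*sin(x) + 4*sin(y)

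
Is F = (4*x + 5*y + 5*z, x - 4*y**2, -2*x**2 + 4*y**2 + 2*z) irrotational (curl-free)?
No, ∇×F = (8*y, 4*x + 5, -4)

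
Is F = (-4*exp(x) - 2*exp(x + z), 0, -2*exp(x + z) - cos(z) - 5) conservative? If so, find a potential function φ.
Yes, F is conservative. φ = -5*z - 4*exp(x) - 2*exp(x + z) - sin(z)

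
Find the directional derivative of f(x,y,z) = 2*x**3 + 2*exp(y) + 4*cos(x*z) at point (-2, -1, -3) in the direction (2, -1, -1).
sqrt(6)*(-1 + 8*E*(sin(6) + 3))*exp(-1)/3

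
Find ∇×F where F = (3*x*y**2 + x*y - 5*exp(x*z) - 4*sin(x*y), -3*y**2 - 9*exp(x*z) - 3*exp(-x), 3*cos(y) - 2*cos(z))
(9*x*exp(x*z) - 3*sin(y), -5*x*exp(x*z), -6*x*y + 4*x*cos(x*y) - x - 9*z*exp(x*z) + 3*exp(-x))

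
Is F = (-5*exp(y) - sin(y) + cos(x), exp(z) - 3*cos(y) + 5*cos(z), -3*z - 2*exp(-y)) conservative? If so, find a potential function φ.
No, ∇×F = (-exp(z) + 5*sin(z) + 2*exp(-y), 0, 5*exp(y) + cos(y)) ≠ 0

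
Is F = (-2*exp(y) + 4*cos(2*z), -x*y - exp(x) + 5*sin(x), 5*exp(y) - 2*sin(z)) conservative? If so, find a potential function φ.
No, ∇×F = (5*exp(y), -8*sin(2*z), -y - exp(x) + 2*exp(y) + 5*cos(x)) ≠ 0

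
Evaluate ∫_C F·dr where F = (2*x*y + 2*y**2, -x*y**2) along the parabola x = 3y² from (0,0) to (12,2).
1296/5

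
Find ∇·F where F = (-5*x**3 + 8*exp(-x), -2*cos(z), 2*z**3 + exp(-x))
-15*x**2 + 6*z**2 - 8*exp(-x)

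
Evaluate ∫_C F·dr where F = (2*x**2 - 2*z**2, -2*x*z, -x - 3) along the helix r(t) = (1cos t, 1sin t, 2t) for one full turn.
12*pi*(-3*pi - 1)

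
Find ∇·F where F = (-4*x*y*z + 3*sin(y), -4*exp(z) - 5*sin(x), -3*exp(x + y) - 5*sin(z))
-4*y*z - 5*cos(z)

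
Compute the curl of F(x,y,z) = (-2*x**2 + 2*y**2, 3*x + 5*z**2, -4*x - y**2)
(-2*y - 10*z, 4, 3 - 4*y)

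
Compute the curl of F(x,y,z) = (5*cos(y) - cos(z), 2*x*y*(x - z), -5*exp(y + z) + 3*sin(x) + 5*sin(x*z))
(2*x*y - 5*exp(y + z), -5*z*cos(x*z) + sin(z) - 3*cos(x), 4*x*y - 2*y*z + 5*sin(y))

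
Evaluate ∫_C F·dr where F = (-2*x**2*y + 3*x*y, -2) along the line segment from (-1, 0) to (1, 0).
0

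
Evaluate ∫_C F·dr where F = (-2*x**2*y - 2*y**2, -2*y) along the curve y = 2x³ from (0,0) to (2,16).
-9344/21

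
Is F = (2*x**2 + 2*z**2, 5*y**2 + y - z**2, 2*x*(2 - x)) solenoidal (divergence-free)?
No, ∇·F = 4*x + 10*y + 1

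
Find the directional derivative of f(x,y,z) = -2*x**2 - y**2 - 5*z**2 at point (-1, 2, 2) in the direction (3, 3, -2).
20*sqrt(22)/11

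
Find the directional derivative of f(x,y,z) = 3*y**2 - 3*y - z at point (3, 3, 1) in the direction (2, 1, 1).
7*sqrt(6)/3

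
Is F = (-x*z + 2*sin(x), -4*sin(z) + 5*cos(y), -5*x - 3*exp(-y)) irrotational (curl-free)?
No, ∇×F = (4*cos(z) + 3*exp(-y), 5 - x, 0)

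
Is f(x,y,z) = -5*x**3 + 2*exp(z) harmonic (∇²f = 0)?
No, ∇²f = -30*x + 2*exp(z)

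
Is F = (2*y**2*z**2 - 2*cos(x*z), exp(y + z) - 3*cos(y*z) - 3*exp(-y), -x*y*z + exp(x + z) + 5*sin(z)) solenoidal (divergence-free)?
No, ∇·F = ((-x*y + 2*z*sin(x*z) + 3*z*sin(y*z) + exp(x + z) + exp(y + z) + 5*cos(z))*exp(y) + 3)*exp(-y)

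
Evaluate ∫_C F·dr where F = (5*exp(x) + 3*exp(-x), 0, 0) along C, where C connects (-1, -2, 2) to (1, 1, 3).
16*sinh(1)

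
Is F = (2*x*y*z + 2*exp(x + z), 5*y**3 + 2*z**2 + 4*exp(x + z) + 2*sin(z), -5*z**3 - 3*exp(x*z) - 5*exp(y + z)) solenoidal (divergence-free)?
No, ∇·F = -3*x*exp(x*z) + 15*y**2 + 2*y*z - 15*z**2 + 2*exp(x + z) - 5*exp(y + z)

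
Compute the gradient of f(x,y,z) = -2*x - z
(-2, 0, -1)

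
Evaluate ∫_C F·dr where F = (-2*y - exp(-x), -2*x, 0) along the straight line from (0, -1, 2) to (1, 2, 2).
-5 + exp(-1)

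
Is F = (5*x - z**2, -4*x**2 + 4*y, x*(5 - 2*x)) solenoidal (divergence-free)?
No, ∇·F = 9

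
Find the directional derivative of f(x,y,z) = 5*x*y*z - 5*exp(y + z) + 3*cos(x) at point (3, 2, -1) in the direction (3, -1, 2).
sqrt(14)*(-5*E - 9*sin(3) + 45)/14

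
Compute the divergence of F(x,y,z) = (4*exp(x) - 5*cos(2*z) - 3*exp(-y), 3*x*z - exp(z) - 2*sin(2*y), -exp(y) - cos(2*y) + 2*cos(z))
4*exp(x) - 2*sin(z) - 4*cos(2*y)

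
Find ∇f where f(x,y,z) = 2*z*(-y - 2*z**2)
(0, -2*z, -2*y - 12*z**2)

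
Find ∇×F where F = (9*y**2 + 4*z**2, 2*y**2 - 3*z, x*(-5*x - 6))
(3, 10*x + 8*z + 6, -18*y)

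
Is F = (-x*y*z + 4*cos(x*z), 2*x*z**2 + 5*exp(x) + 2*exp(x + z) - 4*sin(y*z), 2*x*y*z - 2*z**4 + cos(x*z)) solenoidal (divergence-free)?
No, ∇·F = 2*x*y - x*sin(x*z) - y*z - 8*z**3 - 4*z*sin(x*z) - 4*z*cos(y*z)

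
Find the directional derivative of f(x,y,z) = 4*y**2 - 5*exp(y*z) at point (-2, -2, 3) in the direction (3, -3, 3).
sqrt(3)*(25 + 16*exp(6))*exp(-6)/3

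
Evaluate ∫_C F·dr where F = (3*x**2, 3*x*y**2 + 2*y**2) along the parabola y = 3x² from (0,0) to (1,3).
295/7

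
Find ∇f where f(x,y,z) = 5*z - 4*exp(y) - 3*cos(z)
(0, -4*exp(y), 3*sin(z) + 5)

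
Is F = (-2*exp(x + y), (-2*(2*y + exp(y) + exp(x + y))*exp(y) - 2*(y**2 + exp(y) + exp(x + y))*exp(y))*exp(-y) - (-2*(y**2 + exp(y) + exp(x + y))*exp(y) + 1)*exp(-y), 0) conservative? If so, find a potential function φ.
Yes, F is conservative. φ = (-2*(y**2 + exp(y) + exp(x + y))*exp(y) + 1)*exp(-y)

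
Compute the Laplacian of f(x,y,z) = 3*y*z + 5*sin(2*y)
-20*sin(2*y)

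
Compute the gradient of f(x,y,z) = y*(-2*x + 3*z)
(-2*y, -2*x + 3*z, 3*y)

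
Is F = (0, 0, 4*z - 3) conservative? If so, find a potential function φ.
Yes, F is conservative. φ = z*(2*z - 3)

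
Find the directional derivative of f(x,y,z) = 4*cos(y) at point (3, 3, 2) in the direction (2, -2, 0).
2*sqrt(2)*sin(3)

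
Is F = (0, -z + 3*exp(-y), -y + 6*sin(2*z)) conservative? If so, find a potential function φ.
Yes, F is conservative. φ = -y*z - 3*cos(2*z) - 3*exp(-y)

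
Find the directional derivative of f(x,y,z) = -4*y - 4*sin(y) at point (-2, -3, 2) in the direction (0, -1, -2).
4*sqrt(5)*(cos(3) + 1)/5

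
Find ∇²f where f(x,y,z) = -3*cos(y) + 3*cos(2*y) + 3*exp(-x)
3*cos(y) - 12*cos(2*y) + 3*exp(-x)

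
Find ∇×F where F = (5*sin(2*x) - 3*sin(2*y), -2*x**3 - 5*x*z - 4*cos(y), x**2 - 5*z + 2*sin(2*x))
(5*x, -2*x - 4*cos(2*x), -6*x**2 - 5*z + 6*cos(2*y))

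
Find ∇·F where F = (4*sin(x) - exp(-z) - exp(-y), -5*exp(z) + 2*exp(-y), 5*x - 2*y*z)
-2*y + 4*cos(x) - 2*exp(-y)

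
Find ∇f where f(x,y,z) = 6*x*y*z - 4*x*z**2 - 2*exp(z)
(2*z*(3*y - 2*z), 6*x*z, 6*x*y - 8*x*z - 2*exp(z))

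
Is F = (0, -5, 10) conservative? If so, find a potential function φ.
Yes, F is conservative. φ = -5*y + 10*z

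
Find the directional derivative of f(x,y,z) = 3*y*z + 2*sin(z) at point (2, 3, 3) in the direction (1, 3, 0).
27*sqrt(10)/10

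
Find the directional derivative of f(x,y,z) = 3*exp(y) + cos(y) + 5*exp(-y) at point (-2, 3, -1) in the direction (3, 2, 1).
sqrt(14)*(-5 - exp(3)*sin(3) + 3*exp(6))*exp(-3)/7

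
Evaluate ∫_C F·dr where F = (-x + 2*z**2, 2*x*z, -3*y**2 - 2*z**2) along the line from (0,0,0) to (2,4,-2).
30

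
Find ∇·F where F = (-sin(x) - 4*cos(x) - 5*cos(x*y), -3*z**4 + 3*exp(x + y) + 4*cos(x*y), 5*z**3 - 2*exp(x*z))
-2*x*exp(x*z) - 4*x*sin(x*y) + 5*y*sin(x*y) + 15*z**2 + 3*exp(x + y) + 4*sin(x) - cos(x)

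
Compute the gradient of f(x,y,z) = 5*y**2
(0, 10*y, 0)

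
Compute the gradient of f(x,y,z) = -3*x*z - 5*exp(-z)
(-3*z, 0, -3*x + 5*exp(-z))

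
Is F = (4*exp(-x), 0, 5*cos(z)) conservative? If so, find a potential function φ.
Yes, F is conservative. φ = 5*sin(z) - 4*exp(-x)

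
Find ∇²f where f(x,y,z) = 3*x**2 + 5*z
6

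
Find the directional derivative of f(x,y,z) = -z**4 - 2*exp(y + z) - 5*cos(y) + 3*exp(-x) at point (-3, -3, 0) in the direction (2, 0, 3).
-12*sqrt(13)*cosh(3)/13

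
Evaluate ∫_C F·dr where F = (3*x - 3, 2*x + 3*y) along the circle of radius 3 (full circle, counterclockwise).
18*pi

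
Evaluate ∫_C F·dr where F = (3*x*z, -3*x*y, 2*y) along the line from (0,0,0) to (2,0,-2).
-8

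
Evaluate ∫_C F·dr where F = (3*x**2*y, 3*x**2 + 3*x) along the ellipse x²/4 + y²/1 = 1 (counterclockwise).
0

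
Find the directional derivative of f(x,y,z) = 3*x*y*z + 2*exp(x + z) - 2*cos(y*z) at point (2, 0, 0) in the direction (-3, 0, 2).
-2*sqrt(13)*exp(2)/13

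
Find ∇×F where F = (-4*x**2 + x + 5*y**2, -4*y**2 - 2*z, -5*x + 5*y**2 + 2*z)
(10*y + 2, 5, -10*y)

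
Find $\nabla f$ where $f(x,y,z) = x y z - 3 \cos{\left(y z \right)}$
(y*z, z*(x + 3*sin(y*z)), y*(x + 3*sin(y*z)))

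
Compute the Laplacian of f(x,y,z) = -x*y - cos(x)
cos(x)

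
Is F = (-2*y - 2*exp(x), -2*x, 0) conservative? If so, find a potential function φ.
Yes, F is conservative. φ = -2*x*y - 2*exp(x)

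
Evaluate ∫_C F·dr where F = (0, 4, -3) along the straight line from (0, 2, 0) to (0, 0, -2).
-2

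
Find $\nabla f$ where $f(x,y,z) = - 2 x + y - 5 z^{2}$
(-2, 1, -10*z)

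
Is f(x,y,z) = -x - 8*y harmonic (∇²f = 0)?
Yes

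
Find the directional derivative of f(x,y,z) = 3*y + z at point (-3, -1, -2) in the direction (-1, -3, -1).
-10*sqrt(11)/11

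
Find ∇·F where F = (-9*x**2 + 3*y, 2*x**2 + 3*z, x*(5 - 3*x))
-18*x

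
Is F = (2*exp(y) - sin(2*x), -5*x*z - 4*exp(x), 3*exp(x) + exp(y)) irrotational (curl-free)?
No, ∇×F = (5*x + exp(y), -3*exp(x), -5*z - 4*exp(x) - 2*exp(y))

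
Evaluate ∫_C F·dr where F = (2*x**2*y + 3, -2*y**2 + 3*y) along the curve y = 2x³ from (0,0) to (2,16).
-2298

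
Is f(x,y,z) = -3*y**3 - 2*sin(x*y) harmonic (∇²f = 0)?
No, ∇²f = 2*x**2*sin(x*y) + 2*y**2*sin(x*y) - 18*y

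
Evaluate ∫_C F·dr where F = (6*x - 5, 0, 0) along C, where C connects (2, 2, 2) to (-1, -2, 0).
6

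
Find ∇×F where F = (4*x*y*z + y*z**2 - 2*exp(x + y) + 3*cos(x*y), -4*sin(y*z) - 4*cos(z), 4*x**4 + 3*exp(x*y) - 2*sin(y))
(3*x*exp(x*y) + 4*y*cos(y*z) - 4*sin(z) - 2*cos(y), -16*x**3 + 4*x*y + 2*y*z - 3*y*exp(x*y), -4*x*z + 3*x*sin(x*y) - z**2 + 2*exp(x + y))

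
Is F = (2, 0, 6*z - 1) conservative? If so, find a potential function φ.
Yes, F is conservative. φ = 2*x + 3*z**2 - z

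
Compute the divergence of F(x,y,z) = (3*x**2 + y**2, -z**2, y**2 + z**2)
6*x + 2*z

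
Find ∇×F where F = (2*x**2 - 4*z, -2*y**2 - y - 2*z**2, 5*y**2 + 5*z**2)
(10*y + 4*z, -4, 0)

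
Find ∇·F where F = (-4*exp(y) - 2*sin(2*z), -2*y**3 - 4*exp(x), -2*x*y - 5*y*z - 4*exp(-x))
y*(-6*y - 5)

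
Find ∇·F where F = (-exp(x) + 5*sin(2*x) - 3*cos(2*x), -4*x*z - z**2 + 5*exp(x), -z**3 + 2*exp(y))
-3*z**2 - exp(x) + 6*sin(2*x) + 10*cos(2*x)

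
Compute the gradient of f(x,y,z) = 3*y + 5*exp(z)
(0, 3, 5*exp(z))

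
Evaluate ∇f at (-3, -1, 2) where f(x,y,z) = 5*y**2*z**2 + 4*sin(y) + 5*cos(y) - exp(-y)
(0, -40 + 4*cos(1) + E + 5*sin(1), 20)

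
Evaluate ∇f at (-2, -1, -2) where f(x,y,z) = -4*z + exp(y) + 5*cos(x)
(5*sin(2), exp(-1), -4)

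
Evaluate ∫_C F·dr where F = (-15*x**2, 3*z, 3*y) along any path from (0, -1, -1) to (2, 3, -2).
-61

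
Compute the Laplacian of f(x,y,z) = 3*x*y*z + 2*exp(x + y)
4*exp(x + y)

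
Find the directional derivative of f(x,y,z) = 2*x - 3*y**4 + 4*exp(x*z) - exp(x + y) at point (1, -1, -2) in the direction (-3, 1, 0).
4*sqrt(10)*(3 + exp(2))*exp(-2)/5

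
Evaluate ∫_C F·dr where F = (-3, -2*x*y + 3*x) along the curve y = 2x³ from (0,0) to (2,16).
-2610/7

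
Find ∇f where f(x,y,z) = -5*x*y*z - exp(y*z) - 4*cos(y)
(-5*y*z, -5*x*z - z*exp(y*z) + 4*sin(y), y*(-5*x - exp(y*z)))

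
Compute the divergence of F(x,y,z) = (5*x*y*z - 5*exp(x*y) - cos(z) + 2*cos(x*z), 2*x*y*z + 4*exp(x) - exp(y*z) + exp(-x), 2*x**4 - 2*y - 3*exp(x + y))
2*x*z + 5*y*z - 5*y*exp(x*y) - z*exp(y*z) - 2*z*sin(x*z)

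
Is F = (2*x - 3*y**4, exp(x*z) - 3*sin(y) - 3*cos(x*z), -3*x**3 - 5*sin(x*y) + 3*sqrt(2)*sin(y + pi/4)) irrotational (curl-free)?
No, ∇×F = (-x*exp(x*z) - 3*x*sin(x*z) - 5*x*cos(x*y) + 3*sqrt(2)*cos(y + pi/4), 9*x**2 + 5*y*cos(x*y), 12*y**3 + z*exp(x*z) + 3*z*sin(x*z))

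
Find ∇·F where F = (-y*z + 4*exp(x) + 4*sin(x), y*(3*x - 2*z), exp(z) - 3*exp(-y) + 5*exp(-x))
3*x - 2*z + 4*exp(x) + exp(z) + 4*cos(x)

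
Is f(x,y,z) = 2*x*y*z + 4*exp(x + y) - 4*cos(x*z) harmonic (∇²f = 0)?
No, ∇²f = 4*x**2*cos(x*z) + 4*z**2*cos(x*z) + 8*exp(x + y)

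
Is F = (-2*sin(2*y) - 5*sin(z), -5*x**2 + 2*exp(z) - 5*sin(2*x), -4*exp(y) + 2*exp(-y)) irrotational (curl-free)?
No, ∇×F = (-4*exp(y) - 2*exp(z) - 2*exp(-y), -5*cos(z), -10*x - 10*cos(2*x) + 4*cos(2*y))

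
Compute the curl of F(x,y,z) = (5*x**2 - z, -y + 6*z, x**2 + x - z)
(-6, -2*x - 2, 0)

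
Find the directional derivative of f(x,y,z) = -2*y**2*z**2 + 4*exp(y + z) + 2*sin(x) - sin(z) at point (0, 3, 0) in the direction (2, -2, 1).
1 - 4*exp(3)/3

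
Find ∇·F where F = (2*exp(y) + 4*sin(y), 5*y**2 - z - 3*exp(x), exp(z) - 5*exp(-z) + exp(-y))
10*y + exp(z) + 5*exp(-z)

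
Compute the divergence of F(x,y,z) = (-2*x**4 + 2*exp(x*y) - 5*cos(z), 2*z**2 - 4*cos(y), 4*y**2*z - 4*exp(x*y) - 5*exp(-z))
-8*x**3 + 4*y**2 + 2*y*exp(x*y) + 4*sin(y) + 5*exp(-z)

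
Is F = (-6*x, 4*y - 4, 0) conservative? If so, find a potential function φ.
Yes, F is conservative. φ = -3*x**2 + 2*y**2 - 4*y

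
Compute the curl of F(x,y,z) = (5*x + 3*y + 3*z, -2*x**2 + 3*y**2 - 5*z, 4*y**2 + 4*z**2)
(8*y + 5, 3, -4*x - 3)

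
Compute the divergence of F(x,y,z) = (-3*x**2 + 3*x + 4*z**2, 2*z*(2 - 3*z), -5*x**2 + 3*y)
3 - 6*x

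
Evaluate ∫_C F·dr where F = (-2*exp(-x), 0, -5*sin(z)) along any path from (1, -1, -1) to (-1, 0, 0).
-5*cos(1) + 4*sinh(1) + 5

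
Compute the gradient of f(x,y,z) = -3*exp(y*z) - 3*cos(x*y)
(3*y*sin(x*y), 3*x*sin(x*y) - 3*z*exp(y*z), -3*y*exp(y*z))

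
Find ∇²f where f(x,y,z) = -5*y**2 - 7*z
-10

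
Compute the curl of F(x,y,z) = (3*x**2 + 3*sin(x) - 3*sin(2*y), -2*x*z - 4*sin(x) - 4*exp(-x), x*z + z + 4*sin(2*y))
(2*x + 8*cos(2*y), -z, -2*z - 4*cos(x) + 6*cos(2*y) + 4*exp(-x))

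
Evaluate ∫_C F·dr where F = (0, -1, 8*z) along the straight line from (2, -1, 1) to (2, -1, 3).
32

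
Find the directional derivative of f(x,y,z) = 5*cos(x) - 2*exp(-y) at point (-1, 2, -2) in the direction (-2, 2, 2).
sqrt(3)*(-5*exp(2)*sin(1) + 2)*exp(-2)/3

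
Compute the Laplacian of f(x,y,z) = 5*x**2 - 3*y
10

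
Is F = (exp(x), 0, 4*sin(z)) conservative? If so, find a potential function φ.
Yes, F is conservative. φ = exp(x) - 4*cos(z)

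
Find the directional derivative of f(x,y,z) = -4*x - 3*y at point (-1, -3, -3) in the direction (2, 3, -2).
-sqrt(17)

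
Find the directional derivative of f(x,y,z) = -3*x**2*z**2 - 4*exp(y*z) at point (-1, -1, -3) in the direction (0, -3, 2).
4*sqrt(13)*(9 - 7*exp(3))/13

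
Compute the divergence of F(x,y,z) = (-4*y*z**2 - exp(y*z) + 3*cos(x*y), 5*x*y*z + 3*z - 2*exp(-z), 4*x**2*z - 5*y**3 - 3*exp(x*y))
4*x**2 + 5*x*z - 3*y*sin(x*y)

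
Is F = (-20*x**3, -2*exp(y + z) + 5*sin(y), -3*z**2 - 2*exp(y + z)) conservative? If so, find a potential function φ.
Yes, F is conservative. φ = -5*x**4 - z**3 - 2*exp(y + z) - 5*cos(y)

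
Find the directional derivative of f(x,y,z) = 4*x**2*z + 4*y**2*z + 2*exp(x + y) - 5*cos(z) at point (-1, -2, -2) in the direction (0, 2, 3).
sqrt(13)*(-15*exp(3)*sin(2) + 4 + 124*exp(3))*exp(-3)/13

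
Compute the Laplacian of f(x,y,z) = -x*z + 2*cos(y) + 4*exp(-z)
-2*cos(y) + 4*exp(-z)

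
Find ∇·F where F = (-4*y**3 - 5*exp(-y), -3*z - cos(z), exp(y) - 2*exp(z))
-2*exp(z)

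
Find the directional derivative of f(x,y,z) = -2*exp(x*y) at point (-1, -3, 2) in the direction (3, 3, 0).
4*sqrt(2)*exp(3)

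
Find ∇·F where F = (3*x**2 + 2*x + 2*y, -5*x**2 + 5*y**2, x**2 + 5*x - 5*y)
6*x + 10*y + 2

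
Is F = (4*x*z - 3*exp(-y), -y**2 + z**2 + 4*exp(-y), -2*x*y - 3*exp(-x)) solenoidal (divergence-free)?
No, ∇·F = -2*y + 4*z - 4*exp(-y)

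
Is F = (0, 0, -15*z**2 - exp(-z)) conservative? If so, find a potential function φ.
Yes, F is conservative. φ = -5*z**3 + exp(-z)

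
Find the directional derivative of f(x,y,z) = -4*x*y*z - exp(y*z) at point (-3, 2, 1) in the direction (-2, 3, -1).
sqrt(14)*(28 - exp(2))/14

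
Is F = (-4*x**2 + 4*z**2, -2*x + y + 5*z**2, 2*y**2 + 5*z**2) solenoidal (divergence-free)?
No, ∇·F = -8*x + 10*z + 1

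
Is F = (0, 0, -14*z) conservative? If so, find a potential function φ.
Yes, F is conservative. φ = -7*z**2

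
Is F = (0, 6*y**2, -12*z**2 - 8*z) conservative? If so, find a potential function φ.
Yes, F is conservative. φ = 2*y**3 - 4*z**3 - 4*z**2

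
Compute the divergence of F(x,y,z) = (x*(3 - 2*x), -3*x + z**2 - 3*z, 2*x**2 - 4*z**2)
-4*x - 8*z + 3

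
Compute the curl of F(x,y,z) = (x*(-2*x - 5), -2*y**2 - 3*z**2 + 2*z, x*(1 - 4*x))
(6*z - 2, 8*x - 1, 0)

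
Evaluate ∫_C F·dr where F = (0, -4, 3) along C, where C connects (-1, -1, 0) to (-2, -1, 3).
9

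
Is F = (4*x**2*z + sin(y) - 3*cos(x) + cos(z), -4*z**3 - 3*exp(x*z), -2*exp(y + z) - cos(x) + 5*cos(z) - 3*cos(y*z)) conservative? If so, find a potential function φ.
No, ∇×F = (3*x*exp(x*z) + 12*z**2 + 3*z*sin(y*z) - 2*exp(y + z), 4*x**2 - sin(x) - sin(z), -3*z*exp(x*z) - cos(y)) ≠ 0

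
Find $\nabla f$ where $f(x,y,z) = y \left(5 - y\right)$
(0, 5 - 2*y, 0)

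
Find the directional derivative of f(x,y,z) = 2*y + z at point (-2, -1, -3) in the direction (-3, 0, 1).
sqrt(10)/10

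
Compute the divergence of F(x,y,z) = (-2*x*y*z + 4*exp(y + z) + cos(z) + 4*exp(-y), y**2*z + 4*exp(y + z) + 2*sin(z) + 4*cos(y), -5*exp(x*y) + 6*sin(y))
4*exp(y + z) - 4*sin(y)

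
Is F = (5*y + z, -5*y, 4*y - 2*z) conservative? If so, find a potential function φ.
No, ∇×F = (4, 1, -5) ≠ 0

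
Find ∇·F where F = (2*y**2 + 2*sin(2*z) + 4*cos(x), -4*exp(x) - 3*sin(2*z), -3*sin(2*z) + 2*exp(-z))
-4*sin(x) - 6*cos(2*z) - 2*exp(-z)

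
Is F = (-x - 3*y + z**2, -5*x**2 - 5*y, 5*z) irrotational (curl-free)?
No, ∇×F = (0, 2*z, 3 - 10*x)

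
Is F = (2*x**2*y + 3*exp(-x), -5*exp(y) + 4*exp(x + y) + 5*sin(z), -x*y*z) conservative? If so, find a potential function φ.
No, ∇×F = (-x*z - 5*cos(z), y*z, -2*x**2 + 4*exp(x + y)) ≠ 0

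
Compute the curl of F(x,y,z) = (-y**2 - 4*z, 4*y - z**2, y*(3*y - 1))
(6*y + 2*z - 1, -4, 2*y)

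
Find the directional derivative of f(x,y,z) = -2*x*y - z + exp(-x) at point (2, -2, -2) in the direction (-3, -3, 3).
sqrt(3)*(1 - exp(2))*exp(-2)/3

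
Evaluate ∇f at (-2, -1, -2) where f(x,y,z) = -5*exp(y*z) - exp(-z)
(0, 10*exp(2), 6*exp(2))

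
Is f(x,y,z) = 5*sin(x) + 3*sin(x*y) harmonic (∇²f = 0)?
No, ∇²f = -3*x**2*sin(x*y) - 3*y**2*sin(x*y) - 5*sin(x)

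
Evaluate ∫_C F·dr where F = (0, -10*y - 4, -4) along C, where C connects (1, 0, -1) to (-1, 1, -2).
-5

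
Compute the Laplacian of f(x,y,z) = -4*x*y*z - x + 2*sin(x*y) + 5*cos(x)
-2*x**2*sin(x*y) - 2*y**2*sin(x*y) - 5*cos(x)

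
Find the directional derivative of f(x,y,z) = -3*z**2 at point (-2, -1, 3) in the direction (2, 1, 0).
0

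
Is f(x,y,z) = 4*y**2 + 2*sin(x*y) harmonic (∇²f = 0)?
No, ∇²f = -2*x**2*sin(x*y) - 2*y**2*sin(x*y) + 8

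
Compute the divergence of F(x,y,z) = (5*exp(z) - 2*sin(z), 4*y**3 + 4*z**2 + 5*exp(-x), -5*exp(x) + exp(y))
12*y**2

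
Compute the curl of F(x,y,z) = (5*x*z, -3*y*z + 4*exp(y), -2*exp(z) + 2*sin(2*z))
(3*y, 5*x, 0)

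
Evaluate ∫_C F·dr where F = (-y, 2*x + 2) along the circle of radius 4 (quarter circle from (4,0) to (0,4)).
8 + 12*pi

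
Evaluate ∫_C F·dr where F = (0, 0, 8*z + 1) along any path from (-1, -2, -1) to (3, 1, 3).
36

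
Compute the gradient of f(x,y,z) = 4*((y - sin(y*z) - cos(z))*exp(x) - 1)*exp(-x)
(4*exp(-x), -4*z*cos(y*z) + 4, -4*y*cos(y*z) + 4*sin(z))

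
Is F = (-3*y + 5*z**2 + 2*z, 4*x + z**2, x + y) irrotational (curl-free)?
No, ∇×F = (1 - 2*z, 10*z + 1, 7)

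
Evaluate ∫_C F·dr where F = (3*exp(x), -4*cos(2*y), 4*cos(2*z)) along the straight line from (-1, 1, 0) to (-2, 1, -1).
-2*sin(2) - 3*exp(-1) + 3*exp(-2)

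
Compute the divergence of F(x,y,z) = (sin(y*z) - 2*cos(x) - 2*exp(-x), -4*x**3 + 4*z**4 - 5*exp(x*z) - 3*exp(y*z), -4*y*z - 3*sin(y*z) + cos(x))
-3*y*cos(y*z) - 4*y - 3*z*exp(y*z) + 2*sin(x) + 2*exp(-x)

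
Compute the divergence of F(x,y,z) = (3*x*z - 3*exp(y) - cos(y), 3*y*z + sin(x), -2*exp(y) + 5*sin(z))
6*z + 5*cos(z)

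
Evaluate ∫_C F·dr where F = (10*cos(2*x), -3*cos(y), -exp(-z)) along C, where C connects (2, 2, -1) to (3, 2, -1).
5*sin(6) - 5*sin(4)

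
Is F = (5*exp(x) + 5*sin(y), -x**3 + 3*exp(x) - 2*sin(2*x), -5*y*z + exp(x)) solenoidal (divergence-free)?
No, ∇·F = -5*y + 5*exp(x)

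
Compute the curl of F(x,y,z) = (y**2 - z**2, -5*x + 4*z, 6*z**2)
(-4, -2*z, -2*y - 5)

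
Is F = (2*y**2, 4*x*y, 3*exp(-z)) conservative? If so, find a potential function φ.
Yes, F is conservative. φ = 2*x*y**2 - 3*exp(-z)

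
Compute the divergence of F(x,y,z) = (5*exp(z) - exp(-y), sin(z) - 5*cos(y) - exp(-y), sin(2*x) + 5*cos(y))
5*sin(y) + exp(-y)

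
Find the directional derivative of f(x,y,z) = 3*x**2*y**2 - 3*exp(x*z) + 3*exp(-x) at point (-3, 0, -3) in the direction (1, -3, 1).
3*sqrt(11)*(-1 + 6*exp(6))*exp(3)/11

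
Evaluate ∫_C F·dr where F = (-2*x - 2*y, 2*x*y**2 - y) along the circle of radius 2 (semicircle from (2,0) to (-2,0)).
8*pi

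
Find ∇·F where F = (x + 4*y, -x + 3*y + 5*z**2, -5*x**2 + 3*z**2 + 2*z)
6*z + 6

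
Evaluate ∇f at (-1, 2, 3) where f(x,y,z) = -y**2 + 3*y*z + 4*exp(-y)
(0, 5 - 4*exp(-2), 6)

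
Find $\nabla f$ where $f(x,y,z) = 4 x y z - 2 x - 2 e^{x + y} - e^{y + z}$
(4*y*z - 2*exp(x + y) - 2, 4*x*z - 2*exp(x + y) - exp(y + z), 4*x*y - exp(y + z))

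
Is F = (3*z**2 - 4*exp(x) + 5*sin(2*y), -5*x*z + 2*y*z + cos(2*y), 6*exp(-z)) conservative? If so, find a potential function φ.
No, ∇×F = (5*x - 2*y, 6*z, -5*z - 10*cos(2*y)) ≠ 0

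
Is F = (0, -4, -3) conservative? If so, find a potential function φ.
Yes, F is conservative. φ = -4*y - 3*z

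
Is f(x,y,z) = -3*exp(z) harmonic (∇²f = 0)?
No, ∇²f = -3*exp(z)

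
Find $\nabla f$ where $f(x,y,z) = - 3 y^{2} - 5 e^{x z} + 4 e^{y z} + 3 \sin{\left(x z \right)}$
(z*(-5*exp(x*z) + 3*cos(x*z)), -6*y + 4*z*exp(y*z), -5*x*exp(x*z) + 3*x*cos(x*z) + 4*y*exp(y*z))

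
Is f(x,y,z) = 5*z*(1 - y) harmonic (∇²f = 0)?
Yes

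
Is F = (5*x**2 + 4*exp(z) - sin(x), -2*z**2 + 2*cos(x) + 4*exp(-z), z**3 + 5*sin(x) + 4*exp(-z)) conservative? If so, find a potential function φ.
No, ∇×F = (4*z + 4*exp(-z), 4*exp(z) - 5*cos(x), -2*sin(x)) ≠ 0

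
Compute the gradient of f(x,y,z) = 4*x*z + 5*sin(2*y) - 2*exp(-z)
(4*z, 10*cos(2*y), 4*x + 2*exp(-z))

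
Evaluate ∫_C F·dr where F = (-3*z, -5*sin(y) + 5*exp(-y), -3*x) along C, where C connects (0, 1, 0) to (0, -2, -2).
5*(E*(-exp(2) - cos(1) + cos(2)) + 1)*exp(-1)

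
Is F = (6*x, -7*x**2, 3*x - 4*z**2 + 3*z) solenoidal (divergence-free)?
No, ∇·F = 9 - 8*z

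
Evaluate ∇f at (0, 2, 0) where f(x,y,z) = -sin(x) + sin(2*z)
(-1, 0, 2)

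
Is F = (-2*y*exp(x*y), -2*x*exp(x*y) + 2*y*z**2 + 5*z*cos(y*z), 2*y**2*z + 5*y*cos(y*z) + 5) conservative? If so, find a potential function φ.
Yes, F is conservative. φ = y**2*z**2 + 5*z - 2*exp(x*y) + 5*sin(y*z)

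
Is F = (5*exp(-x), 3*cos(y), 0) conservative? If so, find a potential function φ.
Yes, F is conservative. φ = 3*sin(y) - 5*exp(-x)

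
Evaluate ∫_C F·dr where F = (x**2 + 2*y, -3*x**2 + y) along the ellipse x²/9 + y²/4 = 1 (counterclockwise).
-12*pi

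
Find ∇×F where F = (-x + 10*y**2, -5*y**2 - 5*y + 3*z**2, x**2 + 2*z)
(-6*z, -2*x, -20*y)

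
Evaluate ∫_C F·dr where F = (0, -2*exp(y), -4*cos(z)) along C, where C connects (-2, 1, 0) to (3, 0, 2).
-4*sin(2) - 2 + 2*E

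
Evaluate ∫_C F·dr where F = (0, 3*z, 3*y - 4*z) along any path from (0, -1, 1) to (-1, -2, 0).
5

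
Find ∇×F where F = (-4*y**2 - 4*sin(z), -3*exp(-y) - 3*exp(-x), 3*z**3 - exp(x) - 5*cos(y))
(5*sin(y), exp(x) - 4*cos(z), 8*y + 3*exp(-x))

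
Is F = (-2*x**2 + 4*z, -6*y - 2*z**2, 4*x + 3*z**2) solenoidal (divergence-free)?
No, ∇·F = -4*x + 6*z - 6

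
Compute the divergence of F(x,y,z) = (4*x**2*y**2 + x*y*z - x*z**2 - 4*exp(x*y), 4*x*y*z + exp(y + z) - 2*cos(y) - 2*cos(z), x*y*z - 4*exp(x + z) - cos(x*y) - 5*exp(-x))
8*x*y**2 + x*y + 4*x*z + y*z - 4*y*exp(x*y) - z**2 - 4*exp(x + z) + exp(y + z) + 2*sin(y)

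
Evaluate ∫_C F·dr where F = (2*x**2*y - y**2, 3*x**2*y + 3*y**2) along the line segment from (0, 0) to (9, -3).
-2403/4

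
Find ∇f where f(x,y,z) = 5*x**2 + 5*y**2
(10*x, 10*y, 0)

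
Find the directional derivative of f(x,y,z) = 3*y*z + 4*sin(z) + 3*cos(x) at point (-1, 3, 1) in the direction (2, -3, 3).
3*sqrt(22)*(sin(1) + 2*cos(1) + 3)/11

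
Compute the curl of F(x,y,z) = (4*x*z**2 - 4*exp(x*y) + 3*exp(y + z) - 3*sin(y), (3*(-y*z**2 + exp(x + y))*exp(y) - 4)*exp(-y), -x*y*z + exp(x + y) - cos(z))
(-x*z + 6*y*z + exp(x + y), 8*x*z + y*z - exp(x + y) + 3*exp(y + z), 4*x*exp(x*y) + 3*exp(x + y) - 3*exp(y + z) + 3*cos(y))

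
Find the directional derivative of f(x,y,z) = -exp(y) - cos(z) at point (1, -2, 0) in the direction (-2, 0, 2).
0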